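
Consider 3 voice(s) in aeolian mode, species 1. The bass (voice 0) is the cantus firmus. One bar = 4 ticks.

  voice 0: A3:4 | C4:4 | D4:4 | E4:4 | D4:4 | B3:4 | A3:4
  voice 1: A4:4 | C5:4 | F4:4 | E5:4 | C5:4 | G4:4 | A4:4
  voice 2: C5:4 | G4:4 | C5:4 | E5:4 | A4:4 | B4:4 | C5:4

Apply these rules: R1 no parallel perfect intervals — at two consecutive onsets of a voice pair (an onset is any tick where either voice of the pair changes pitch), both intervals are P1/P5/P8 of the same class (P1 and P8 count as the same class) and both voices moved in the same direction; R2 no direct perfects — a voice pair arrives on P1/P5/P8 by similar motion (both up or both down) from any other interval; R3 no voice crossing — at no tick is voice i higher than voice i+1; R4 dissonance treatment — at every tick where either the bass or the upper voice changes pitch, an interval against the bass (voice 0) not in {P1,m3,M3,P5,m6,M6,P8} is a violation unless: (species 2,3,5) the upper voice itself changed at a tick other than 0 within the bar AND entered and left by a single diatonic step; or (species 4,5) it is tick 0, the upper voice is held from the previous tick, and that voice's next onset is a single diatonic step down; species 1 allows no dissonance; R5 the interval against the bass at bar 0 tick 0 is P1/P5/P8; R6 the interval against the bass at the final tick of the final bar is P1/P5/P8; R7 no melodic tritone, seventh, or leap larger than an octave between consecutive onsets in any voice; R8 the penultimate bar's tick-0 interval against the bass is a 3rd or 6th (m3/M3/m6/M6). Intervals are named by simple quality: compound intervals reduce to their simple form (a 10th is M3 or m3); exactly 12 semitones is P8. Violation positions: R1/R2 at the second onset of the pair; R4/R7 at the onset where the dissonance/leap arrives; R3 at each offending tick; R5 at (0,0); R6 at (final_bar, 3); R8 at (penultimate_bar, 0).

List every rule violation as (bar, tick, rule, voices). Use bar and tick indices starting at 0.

bar 0: v0=A3 v1=A4 v2=C5 downbeat m3
bar 1: v0=C4 v1=C5 v2=G4 downbeat P5
bar 2: v0=D4 v1=F4 v2=C5 downbeat m7
bar 3: v0=E4 v1=E5 v2=E5 downbeat P8
bar 4: v0=D4 v1=C5 v2=A4 downbeat P5
bar 5: v0=B3 v1=G4 v2=B4 downbeat P8
bar 6: v0=A3 v1=A4 v2=C5 downbeat m3
  -> R5 @ bar 0 tick 0 v(0, 2): opens on m3
  -> R1 @ bar 1 tick 0 v(0, 1): A3/A4 P8 -> C4/C5 P8 similar
  -> R3 @ bar 1 tick 0 v(1, 2): C5 above G4
  -> R3 @ bar 1 tick 1 v(1, 2): C5 above G4
  -> R3 @ bar 1 tick 2 v(1, 2): C5 above G4
  -> R3 @ bar 1 tick 3 v(1, 2): C5 above G4
  -> R4 @ bar 2 tick 0 v(0, 2): D4/C5 m7 untreated
  -> R2 @ bar 3 tick 0 v(0, 1): D4/F4 m3 -> E4/E5 P8 similar
  -> R2 @ bar 3 tick 0 v(0, 2): D4/C5 m7 -> E4/E5 P8 similar
  -> R2 @ bar 3 tick 0 v(1, 2): F4/C5 P5 -> E5/E5 P1 similar
  -> R7 @ bar 3 tick 0 v(1,): F4->E5 leap 11st
  -> R2 @ bar 4 tick 0 v(0, 2): E4/E5 P8 -> D4/A4 P5 similar
  -> R3 @ bar 4 tick 0 v(1, 2): C5 above A4
  -> R4 @ bar 4 tick 0 v(0, 1): D4/C5 m7 untreated
  -> R3 @ bar 4 tick 1 v(1, 2): C5 above A4
  -> R3 @ bar 4 tick 2 v(1, 2): C5 above A4
  -> R3 @ bar 4 tick 3 v(1, 2): C5 above A4
  -> R8 @ bar 5 tick 0 v(0, 2): penult P8 not 3rd/6th
  -> R6 @ bar 6 tick 3 v(0, 2): closes on m3

(0, 0, R5, (0, 2))
(1, 0, R1, (0, 1))
(1, 0, R3, (1, 2))
(1, 1, R3, (1, 2))
(1, 2, R3, (1, 2))
(1, 3, R3, (1, 2))
(2, 0, R4, (0, 2))
(3, 0, R2, (0, 1))
(3, 0, R2, (0, 2))
(3, 0, R2, (1, 2))
(3, 0, R7, (1,))
(4, 0, R2, (0, 2))
(4, 0, R3, (1, 2))
(4, 0, R4, (0, 1))
(4, 1, R3, (1, 2))
(4, 2, R3, (1, 2))
(4, 3, R3, (1, 2))
(5, 0, R8, (0, 2))
(6, 3, R6, (0, 2))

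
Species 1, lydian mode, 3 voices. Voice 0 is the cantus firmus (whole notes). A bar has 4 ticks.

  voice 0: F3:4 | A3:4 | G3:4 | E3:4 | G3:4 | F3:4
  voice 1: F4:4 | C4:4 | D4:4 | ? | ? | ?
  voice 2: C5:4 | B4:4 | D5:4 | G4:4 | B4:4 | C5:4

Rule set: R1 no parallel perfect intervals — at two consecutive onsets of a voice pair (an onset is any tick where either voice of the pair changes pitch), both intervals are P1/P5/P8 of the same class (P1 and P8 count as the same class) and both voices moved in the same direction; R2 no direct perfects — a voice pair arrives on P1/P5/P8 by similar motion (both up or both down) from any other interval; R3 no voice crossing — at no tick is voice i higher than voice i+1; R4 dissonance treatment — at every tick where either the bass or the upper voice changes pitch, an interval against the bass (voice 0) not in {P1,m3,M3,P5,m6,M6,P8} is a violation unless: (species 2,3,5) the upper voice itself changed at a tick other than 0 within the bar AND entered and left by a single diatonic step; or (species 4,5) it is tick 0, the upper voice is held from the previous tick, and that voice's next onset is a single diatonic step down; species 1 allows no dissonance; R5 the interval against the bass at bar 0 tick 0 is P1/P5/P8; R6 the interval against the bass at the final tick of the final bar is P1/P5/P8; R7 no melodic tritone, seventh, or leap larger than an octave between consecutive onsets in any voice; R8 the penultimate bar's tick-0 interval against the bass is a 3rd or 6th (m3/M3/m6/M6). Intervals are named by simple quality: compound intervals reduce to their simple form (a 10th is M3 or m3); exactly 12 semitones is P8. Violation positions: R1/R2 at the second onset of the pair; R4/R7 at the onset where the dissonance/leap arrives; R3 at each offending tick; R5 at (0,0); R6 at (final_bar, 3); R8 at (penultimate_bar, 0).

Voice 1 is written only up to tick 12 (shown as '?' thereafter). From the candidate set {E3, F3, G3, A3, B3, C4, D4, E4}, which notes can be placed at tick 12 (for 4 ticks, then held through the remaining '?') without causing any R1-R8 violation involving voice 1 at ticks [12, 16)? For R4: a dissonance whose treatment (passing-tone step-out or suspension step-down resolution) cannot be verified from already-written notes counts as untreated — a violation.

{E4}

E3: violates R2,R7
F3: violates R4
G3: violates R1
A3: violates R4
B3: violates R1
C4: violates R2
D4: violates R4
E4: legal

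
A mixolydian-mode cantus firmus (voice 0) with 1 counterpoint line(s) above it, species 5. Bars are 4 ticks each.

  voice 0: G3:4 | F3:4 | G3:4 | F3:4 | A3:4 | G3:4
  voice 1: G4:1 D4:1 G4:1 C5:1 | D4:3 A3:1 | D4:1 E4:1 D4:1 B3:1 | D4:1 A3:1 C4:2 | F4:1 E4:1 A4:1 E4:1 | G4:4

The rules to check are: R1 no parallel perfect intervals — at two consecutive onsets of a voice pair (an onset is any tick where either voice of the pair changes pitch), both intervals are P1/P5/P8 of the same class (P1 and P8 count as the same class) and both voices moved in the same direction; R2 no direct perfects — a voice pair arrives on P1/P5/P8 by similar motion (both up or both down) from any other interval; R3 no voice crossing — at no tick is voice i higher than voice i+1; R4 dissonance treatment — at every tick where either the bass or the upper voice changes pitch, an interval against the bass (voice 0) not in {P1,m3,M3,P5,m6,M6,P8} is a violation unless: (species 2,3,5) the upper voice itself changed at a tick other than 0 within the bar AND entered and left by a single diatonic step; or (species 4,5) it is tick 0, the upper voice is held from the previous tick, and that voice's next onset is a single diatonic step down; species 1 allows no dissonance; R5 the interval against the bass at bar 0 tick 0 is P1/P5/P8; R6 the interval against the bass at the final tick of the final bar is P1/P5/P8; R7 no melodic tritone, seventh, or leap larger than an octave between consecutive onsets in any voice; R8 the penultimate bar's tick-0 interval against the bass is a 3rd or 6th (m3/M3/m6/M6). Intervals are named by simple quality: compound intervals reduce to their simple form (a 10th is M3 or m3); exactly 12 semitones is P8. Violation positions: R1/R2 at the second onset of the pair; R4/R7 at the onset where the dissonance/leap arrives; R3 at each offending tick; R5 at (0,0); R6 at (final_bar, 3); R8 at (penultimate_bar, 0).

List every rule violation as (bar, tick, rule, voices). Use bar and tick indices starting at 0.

(0, 3, R4, (0, 1))
(1, 0, R7, (1,))
(2, 0, R2, (0, 1))

bar 0: v0=G3 v1=G4 downbeat P8
bar 1: v0=F3 v1=D4 downbeat M6
bar 2: v0=G3 v1=D4 downbeat P5
bar 3: v0=F3 v1=D4 downbeat M6
bar 4: v0=A3 v1=F4 downbeat m6
bar 5: v0=G3 v1=G4 downbeat P8
  -> R4 @ bar 0 tick 3 v(0, 1): G3/C5 P4 untreated
  -> R7 @ bar 1 tick 0 v(1,): C5->D4 leap 10st
  -> R2 @ bar 2 tick 0 v(0, 1): F3/A3 M3 -> G3/D4 P5 similar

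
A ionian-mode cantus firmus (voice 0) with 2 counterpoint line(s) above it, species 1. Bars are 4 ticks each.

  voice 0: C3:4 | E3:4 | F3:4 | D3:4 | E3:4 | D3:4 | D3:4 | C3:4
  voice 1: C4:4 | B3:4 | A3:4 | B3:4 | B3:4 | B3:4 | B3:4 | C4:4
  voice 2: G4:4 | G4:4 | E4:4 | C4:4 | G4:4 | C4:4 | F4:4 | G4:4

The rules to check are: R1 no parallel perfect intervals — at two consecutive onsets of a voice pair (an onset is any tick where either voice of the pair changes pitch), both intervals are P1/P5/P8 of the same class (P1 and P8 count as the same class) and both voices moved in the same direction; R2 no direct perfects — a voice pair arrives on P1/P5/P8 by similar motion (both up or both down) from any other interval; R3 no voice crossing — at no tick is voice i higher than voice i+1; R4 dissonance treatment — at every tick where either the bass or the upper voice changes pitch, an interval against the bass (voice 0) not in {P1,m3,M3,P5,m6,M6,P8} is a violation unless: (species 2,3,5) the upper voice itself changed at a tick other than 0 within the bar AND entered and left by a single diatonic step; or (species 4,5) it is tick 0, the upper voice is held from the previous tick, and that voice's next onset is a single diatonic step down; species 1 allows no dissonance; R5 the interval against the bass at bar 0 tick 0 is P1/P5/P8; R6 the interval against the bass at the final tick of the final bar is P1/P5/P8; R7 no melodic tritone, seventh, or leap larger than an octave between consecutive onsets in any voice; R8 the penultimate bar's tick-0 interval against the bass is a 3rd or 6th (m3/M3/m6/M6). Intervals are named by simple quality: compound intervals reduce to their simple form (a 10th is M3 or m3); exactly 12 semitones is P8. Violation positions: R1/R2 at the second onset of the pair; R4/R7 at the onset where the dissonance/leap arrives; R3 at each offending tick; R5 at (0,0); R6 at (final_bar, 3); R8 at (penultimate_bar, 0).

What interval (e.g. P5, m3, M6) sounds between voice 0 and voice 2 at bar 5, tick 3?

m7

voice 0=D3 voice 2=C4 -> m7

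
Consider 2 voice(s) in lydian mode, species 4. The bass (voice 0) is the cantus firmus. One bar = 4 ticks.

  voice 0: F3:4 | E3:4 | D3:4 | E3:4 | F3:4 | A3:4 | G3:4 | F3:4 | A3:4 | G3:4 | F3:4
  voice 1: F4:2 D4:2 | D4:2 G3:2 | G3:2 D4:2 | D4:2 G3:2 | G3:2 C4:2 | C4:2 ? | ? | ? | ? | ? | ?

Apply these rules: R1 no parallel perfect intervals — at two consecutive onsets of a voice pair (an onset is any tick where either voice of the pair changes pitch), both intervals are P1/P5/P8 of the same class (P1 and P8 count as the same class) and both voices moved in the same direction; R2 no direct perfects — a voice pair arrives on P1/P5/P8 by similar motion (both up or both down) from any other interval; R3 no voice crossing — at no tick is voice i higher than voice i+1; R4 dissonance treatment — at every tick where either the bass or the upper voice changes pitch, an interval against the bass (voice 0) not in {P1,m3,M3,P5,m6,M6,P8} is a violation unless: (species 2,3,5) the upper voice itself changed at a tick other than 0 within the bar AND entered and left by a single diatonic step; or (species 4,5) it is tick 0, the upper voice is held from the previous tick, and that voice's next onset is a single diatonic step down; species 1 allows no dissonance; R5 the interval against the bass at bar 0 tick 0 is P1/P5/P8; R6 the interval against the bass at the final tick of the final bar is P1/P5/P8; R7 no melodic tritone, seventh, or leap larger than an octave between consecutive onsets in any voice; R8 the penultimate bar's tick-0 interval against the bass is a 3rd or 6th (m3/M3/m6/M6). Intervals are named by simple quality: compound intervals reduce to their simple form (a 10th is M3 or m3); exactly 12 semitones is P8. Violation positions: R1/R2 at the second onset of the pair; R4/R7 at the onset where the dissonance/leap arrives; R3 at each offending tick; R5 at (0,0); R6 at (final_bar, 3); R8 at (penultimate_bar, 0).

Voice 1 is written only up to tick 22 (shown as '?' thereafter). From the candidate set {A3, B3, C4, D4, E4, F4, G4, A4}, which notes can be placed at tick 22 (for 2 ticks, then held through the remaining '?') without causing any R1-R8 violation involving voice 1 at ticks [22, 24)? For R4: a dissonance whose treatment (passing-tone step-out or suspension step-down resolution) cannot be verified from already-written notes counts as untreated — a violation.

{A3, A4, C4, E4, F4}

A3: legal
B3: violates R4
C4: legal
D4: violates R4
E4: legal
F4: legal
G4: violates R4
A4: legal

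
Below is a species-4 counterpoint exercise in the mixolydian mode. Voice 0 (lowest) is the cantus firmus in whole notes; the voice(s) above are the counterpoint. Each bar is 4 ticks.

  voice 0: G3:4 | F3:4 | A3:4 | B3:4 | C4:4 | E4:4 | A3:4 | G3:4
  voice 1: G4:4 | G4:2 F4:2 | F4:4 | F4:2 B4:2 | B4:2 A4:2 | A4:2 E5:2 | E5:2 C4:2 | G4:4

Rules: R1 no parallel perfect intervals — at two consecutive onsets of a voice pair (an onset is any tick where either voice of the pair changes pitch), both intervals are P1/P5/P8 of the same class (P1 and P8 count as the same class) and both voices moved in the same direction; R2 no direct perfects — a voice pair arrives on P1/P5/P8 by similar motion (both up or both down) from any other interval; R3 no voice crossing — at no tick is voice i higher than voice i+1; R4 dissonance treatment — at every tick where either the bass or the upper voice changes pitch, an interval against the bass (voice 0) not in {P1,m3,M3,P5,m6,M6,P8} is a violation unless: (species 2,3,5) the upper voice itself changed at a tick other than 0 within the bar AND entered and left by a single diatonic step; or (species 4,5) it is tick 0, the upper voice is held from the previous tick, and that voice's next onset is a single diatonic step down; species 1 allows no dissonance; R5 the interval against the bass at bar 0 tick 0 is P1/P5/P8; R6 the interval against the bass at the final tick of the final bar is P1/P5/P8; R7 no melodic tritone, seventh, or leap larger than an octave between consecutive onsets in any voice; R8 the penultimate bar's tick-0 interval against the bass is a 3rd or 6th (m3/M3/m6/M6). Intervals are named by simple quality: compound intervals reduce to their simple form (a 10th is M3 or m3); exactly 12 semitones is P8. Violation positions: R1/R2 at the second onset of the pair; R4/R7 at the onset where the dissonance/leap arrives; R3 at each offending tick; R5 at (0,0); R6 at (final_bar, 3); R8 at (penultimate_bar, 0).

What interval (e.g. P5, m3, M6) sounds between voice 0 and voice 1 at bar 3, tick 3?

P8

voice 0=B3 voice 1=B4 -> P8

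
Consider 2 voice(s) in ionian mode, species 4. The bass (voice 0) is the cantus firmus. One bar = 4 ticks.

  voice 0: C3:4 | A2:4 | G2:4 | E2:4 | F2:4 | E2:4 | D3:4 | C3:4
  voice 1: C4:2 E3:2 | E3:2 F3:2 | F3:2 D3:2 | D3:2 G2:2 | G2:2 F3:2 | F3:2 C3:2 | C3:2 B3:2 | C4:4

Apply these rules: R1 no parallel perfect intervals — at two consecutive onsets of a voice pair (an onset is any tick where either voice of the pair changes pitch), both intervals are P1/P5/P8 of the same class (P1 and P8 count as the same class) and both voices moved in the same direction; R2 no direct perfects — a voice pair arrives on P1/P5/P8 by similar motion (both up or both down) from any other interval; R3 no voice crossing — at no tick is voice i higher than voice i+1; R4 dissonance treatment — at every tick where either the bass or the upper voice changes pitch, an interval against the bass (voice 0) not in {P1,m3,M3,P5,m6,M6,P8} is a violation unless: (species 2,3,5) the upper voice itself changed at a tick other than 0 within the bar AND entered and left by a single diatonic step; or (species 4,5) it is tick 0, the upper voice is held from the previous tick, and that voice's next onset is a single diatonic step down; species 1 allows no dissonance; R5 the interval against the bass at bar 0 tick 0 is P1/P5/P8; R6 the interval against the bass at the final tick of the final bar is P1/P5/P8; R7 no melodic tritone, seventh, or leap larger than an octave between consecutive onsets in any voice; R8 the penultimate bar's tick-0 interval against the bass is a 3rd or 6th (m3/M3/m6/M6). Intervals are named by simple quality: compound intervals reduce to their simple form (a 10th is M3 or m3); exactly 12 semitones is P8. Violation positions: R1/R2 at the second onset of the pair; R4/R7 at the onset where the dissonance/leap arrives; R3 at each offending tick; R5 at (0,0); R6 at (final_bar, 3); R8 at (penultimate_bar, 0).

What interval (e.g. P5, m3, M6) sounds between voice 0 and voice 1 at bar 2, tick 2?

voice 0=G2 voice 1=D3 -> P5

P5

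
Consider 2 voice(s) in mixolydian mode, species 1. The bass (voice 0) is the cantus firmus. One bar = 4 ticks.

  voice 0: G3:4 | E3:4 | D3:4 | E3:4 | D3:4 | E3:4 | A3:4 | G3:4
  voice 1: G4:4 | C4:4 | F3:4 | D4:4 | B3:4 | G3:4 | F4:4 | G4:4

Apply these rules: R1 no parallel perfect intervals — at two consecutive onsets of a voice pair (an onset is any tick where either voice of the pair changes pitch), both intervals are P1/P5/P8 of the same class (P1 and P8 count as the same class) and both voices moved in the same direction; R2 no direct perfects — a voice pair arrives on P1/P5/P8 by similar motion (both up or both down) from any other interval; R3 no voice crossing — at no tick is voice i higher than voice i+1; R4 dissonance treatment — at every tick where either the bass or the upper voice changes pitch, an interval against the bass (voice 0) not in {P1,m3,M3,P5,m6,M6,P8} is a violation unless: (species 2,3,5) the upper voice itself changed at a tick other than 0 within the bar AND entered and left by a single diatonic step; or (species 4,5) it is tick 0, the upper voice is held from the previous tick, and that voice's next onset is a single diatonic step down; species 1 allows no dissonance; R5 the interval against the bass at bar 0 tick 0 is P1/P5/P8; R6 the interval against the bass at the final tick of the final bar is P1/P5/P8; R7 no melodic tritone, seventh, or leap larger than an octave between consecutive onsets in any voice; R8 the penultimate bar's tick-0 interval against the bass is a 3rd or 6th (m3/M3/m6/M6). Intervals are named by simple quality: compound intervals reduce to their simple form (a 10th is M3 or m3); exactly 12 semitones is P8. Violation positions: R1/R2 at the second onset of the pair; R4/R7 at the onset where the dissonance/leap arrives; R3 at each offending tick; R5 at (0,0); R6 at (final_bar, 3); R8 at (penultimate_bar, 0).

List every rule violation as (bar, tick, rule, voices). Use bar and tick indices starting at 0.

(3, 0, R4, (0, 1))
(6, 0, R7, (1,))

bar 0: v0=G3 v1=G4 downbeat P8
bar 1: v0=E3 v1=C4 downbeat m6
bar 2: v0=D3 v1=F3 downbeat m3
bar 3: v0=E3 v1=D4 downbeat m7
bar 4: v0=D3 v1=B3 downbeat M6
bar 5: v0=E3 v1=G3 downbeat m3
bar 6: v0=A3 v1=F4 downbeat m6
bar 7: v0=G3 v1=G4 downbeat P8
  -> R4 @ bar 3 tick 0 v(0, 1): E3/D4 m7 untreated
  -> R7 @ bar 6 tick 0 v(1,): G3->F4 leap 10st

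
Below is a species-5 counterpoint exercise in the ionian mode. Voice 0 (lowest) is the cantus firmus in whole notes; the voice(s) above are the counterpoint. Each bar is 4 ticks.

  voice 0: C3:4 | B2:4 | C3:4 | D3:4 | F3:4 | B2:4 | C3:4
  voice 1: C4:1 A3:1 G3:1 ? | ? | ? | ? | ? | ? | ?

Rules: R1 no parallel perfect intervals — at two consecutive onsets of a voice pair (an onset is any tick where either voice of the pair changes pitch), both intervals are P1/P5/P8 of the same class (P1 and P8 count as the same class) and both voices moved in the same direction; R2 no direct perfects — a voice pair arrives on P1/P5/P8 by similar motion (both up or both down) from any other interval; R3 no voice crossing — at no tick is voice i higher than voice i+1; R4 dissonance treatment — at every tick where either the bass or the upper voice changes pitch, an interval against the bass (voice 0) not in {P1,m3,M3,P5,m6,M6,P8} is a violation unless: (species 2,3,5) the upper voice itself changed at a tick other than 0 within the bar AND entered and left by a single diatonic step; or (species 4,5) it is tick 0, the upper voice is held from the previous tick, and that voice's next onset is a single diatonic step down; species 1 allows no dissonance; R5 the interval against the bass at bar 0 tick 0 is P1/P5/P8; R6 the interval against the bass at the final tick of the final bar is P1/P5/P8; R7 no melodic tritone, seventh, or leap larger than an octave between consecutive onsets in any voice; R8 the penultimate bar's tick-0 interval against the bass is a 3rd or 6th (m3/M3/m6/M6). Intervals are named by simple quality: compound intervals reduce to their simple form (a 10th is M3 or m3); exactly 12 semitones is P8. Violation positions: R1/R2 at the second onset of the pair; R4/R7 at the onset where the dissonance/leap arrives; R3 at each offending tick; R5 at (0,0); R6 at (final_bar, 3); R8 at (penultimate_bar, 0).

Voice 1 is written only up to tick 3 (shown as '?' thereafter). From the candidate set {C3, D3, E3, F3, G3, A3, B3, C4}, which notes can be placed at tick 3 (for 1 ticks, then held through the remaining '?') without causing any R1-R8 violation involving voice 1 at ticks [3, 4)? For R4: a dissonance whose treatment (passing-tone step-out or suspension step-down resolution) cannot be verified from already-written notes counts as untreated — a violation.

C3: legal
D3: violates R4
E3: legal
F3: violates R4
G3: legal
A3: legal
B3: violates R4
C4: legal

{A3, C3, C4, E3, G3}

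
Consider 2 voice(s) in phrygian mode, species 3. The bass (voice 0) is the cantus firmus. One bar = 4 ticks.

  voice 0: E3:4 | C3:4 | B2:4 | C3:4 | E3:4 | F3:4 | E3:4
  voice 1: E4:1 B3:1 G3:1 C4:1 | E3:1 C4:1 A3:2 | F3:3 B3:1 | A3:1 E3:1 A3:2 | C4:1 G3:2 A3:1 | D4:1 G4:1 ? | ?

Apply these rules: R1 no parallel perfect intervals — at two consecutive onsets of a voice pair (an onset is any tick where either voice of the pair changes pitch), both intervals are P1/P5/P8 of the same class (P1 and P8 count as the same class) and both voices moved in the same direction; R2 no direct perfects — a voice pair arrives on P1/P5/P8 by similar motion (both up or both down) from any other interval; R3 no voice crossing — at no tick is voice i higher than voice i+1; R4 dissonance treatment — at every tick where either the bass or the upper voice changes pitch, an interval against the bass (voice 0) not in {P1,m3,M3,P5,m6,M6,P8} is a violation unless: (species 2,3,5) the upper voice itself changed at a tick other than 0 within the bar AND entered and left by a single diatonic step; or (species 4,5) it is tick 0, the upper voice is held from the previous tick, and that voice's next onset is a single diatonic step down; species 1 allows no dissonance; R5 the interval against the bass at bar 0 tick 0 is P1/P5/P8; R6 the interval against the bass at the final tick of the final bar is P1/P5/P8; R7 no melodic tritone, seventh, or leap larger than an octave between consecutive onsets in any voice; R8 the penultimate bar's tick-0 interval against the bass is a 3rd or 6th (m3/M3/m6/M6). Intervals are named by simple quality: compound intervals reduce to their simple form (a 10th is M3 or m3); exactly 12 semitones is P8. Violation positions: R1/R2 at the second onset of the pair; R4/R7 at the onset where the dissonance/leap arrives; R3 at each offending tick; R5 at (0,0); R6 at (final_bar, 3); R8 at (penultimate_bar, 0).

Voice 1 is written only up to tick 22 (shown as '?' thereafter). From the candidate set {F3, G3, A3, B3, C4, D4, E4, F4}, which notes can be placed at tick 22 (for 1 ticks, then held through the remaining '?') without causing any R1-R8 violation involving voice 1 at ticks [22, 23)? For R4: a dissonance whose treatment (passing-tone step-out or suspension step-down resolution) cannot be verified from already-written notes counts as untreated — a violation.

F3: violates R7
G3: violates R4
A3: violates R7
B3: violates R4
C4: legal
D4: legal
E4: violates R4
F4: legal

{C4, D4, F4}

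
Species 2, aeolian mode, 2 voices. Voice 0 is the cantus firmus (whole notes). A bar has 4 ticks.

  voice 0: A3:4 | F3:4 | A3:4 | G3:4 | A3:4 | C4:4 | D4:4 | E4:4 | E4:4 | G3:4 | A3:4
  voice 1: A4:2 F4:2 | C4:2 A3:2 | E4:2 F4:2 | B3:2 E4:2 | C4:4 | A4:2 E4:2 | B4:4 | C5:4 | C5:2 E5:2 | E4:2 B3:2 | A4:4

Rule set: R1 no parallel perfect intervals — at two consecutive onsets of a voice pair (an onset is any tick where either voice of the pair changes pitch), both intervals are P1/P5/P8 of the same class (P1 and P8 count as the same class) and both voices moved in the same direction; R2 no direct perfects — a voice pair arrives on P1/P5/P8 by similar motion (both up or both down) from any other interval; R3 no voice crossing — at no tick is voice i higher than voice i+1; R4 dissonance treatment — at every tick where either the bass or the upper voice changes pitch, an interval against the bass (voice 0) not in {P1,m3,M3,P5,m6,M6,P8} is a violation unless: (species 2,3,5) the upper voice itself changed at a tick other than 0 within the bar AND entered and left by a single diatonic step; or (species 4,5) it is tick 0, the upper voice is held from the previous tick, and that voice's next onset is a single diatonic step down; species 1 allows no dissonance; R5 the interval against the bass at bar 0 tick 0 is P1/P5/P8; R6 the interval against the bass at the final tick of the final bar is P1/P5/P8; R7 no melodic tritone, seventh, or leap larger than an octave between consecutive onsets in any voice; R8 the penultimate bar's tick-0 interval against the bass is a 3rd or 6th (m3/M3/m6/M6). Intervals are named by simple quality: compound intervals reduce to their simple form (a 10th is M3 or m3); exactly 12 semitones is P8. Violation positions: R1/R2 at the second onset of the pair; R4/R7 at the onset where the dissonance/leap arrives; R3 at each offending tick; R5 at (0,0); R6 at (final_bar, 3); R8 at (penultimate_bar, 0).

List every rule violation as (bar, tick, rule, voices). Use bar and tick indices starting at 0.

(1, 0, R2, (0, 1))
(2, 0, R2, (0, 1))
(3, 0, R7, (1,))
(10, 0, R2, (0, 1))
(10, 0, R7, (1,))

bar 0: v0=A3 v1=A4 downbeat P8
bar 1: v0=F3 v1=C4 downbeat P5
bar 2: v0=A3 v1=E4 downbeat P5
bar 3: v0=G3 v1=B3 downbeat M3
bar 4: v0=A3 v1=C4 downbeat m3
bar 5: v0=C4 v1=A4 downbeat M6
bar 6: v0=D4 v1=B4 downbeat M6
bar 7: v0=E4 v1=C5 downbeat m6
bar 8: v0=E4 v1=C5 downbeat m6
bar 9: v0=G3 v1=E4 downbeat M6
bar 10: v0=A3 v1=A4 downbeat P8
  -> R2 @ bar 1 tick 0 v(0, 1): A3/F4 m6 -> F3/C4 P5 similar
  -> R2 @ bar 2 tick 0 v(0, 1): F3/A3 M3 -> A3/E4 P5 similar
  -> R7 @ bar 3 tick 0 v(1,): F4->B3 leap 6st
  -> R2 @ bar 10 tick 0 v(0, 1): G3/B3 M3 -> A3/A4 P8 similar
  -> R7 @ bar 10 tick 0 v(1,): B3->A4 leap 10st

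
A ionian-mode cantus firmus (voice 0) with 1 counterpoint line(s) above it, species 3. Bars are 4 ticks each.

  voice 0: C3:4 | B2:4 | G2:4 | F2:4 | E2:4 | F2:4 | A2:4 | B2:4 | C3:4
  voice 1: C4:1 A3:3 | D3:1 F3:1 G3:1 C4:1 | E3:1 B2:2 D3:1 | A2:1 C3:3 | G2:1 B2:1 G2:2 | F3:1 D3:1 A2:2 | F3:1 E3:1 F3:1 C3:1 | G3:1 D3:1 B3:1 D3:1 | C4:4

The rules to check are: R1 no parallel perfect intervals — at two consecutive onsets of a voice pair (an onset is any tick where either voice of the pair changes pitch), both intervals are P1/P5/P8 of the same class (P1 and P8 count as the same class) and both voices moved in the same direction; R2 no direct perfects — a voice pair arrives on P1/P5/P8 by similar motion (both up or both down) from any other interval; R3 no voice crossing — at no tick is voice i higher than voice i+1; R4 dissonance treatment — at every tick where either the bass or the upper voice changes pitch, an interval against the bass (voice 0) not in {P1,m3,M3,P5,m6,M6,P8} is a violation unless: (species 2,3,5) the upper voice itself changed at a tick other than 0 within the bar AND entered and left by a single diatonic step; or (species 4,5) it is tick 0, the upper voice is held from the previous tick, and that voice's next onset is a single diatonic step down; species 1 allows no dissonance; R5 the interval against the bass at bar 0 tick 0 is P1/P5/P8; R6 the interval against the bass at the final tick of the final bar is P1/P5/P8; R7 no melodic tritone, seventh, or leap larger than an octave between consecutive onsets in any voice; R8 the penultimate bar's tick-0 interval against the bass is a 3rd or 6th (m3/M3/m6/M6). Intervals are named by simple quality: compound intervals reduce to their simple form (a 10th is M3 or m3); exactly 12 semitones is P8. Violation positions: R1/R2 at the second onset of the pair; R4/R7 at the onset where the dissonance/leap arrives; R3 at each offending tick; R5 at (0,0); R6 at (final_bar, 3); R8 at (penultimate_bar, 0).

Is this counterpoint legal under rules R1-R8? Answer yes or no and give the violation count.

No (6 violations)

bar 0: v0=C3 v1=C4 (P8)
bar 1: v0=B2 v1=D3 (m3)
bar 2: v0=G2 v1=E3 (M6)
bar 3: v0=F2 v1=A2 (M3)
bar 4: v0=E2 v1=G2 (m3)
bar 5: v0=F2 v1=F3 (P8)
bar 6: v0=A2 v1=F3 (m6)
bar 7: v0=B2 v1=G3 (m6)
bar 8: v0=C3 v1=C4 (P8)
  R4 @ bar1.1: B2/F3 TT untreated
  R4 @ bar1.3: B2/C4 m2 untreated
  R2 @ bar5.0: E2/G2 m3 -> F2/F3 P8 similar
  R7 @ bar5.0: G2->F3 leap 10st
  R2 @ bar8.0: B2/D3 m3 -> C3/C4 P8 similar
  R7 @ bar8.0: D3->C4 leap 10st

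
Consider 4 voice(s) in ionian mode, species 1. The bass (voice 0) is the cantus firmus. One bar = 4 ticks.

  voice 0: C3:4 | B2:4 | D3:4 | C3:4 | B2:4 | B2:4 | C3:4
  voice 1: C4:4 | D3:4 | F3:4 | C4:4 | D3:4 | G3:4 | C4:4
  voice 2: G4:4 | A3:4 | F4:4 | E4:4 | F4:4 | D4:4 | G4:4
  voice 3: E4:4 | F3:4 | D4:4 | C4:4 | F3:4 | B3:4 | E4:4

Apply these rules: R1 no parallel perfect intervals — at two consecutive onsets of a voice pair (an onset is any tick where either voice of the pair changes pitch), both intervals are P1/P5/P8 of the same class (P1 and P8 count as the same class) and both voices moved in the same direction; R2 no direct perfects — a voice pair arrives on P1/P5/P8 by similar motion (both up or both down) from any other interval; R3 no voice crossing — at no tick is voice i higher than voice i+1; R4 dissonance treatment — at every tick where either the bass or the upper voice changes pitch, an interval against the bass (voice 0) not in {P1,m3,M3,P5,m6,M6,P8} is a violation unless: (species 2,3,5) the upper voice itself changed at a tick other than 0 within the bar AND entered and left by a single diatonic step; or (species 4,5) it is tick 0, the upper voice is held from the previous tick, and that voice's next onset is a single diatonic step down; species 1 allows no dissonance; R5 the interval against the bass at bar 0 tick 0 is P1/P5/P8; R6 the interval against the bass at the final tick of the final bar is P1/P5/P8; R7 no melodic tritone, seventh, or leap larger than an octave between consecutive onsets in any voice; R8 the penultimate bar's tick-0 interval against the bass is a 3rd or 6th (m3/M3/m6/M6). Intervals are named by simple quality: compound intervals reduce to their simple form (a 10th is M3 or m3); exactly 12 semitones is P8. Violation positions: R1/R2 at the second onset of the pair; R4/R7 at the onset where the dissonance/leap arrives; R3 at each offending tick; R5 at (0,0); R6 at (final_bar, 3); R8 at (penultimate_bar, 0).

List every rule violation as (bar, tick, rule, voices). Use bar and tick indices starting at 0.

bar 0: v0=C3 v1=C4 v2=G4 v3=E4 downbeat M3
bar 1: v0=B2 v1=D3 v2=A3 v3=F3 downbeat TT
bar 2: v0=D3 v1=F3 v2=F4 v3=D4 downbeat P8
bar 3: v0=C3 v1=C4 v2=E4 v3=C4 downbeat P8
bar 4: v0=B2 v1=D3 v2=F4 v3=F3 downbeat TT
bar 5: v0=B2 v1=G3 v2=D4 v3=B3 downbeat P8
bar 6: v0=C3 v1=C4 v2=G4 v3=E4 downbeat M3
  -> R3 @ bar 0 tick 0 v(2, 3): G4 above E4
  -> R5 @ bar 0 tick 0 v(0, 3): opens on M3
  -> R3 @ bar 0 tick 1 v(2, 3): G4 above E4
  -> R3 @ bar 0 tick 2 v(2, 3): G4 above E4
  -> R3 @ bar 0 tick 3 v(2, 3): G4 above E4
  -> R1 @ bar 1 tick 0 v(1, 2): C4/G4 P5 -> D3/A3 P5 similar
  -> R3 @ bar 1 tick 0 v(2, 3): A3 above F3
  -> R4 @ bar 1 tick 0 v(0, 2): B2/A3 m7 untreated
  -> R4 @ bar 1 tick 0 v(0, 3): B2/F3 TT untreated
  -> R7 @ bar 1 tick 0 v(1,): C4->D3 leap 10st
  -> R7 @ bar 1 tick 0 v(2,): G4->A3 leap 10st
  -> R7 @ bar 1 tick 0 v(3,): E4->F3 leap 11st
  -> R3 @ bar 1 tick 1 v(2, 3): A3 above F3
  -> R3 @ bar 1 tick 2 v(2, 3): A3 above F3
  -> R3 @ bar 1 tick 3 v(2, 3): A3 above F3
  -> R2 @ bar 2 tick 0 v(0, 3): B2/F3 TT -> D3/D4 P8 similar
  -> R2 @ bar 2 tick 0 v(1, 2): D3/A3 P5 -> F3/F4 P8 similar
  -> R3 @ bar 2 tick 0 v(2, 3): F4 above D4
  -> R3 @ bar 2 tick 1 v(2, 3): F4 above D4
  -> R3 @ bar 2 tick 2 v(2, 3): F4 above D4
  -> R3 @ bar 2 tick 3 v(2, 3): F4 above D4
  -> R1 @ bar 3 tick 0 v(0, 3): D3/D4 P8 -> C3/C4 P8 similar
  -> R3 @ bar 3 tick 0 v(2, 3): E4 above C4
  -> R3 @ bar 3 tick 1 v(2, 3): E4 above C4
  -> R3 @ bar 3 tick 2 v(2, 3): E4 above C4
  -> R3 @ bar 3 tick 3 v(2, 3): E4 above C4
  -> R3 @ bar 4 tick 0 v(2, 3): F4 above F3
  -> R4 @ bar 4 tick 0 v(0, 2): B2/F4 TT untreated
  -> R4 @ bar 4 tick 0 v(0, 3): B2/F3 TT untreated
  -> R7 @ bar 4 tick 0 v(1,): C4->D3 leap 10st
  -> R3 @ bar 4 tick 1 v(2, 3): F4 above F3
  -> R3 @ bar 4 tick 2 v(2, 3): F4 above F3
  -> R3 @ bar 4 tick 3 v(2, 3): F4 above F3
  -> R3 @ bar 5 tick 0 v(2, 3): D4 above B3
  -> R7 @ bar 5 tick 0 v(3,): F3->B3 leap 6st
  -> R8 @ bar 5 tick 0 v(0, 3): penult P8 not 3rd/6th
  -> R3 @ bar 5 tick 1 v(2, 3): D4 above B3
  -> R3 @ bar 5 tick 2 v(2, 3): D4 above B3
  -> R3 @ bar 5 tick 3 v(2, 3): D4 above B3
  -> R1 @ bar 6 tick 0 v(1, 2): G3/D4 P5 -> C4/G4 P5 similar
  -> R2 @ bar 6 tick 0 v(0, 1): B2/G3 m6 -> C3/C4 P8 similar
  -> R2 @ bar 6 tick 0 v(0, 2): B2/D4 m3 -> C3/G4 P5 similar
  -> R3 @ bar 6 tick 0 v(2, 3): G4 above E4
  -> R3 @ bar 6 tick 1 v(2, 3): G4 above E4
  -> R3 @ bar 6 tick 2 v(2, 3): G4 above E4
  -> R3 @ bar 6 tick 3 v(2, 3): G4 above E4
  -> R6 @ bar 6 tick 3 v(0, 3): closes on M3

(0, 0, R3, (2, 3))
(0, 0, R5, (0, 3))
(0, 1, R3, (2, 3))
(0, 2, R3, (2, 3))
(0, 3, R3, (2, 3))
(1, 0, R1, (1, 2))
(1, 0, R3, (2, 3))
(1, 0, R4, (0, 2))
(1, 0, R4, (0, 3))
(1, 0, R7, (1,))
(1, 0, R7, (2,))
(1, 0, R7, (3,))
(1, 1, R3, (2, 3))
(1, 2, R3, (2, 3))
(1, 3, R3, (2, 3))
(2, 0, R2, (0, 3))
(2, 0, R2, (1, 2))
(2, 0, R3, (2, 3))
(2, 1, R3, (2, 3))
(2, 2, R3, (2, 3))
(2, 3, R3, (2, 3))
(3, 0, R1, (0, 3))
(3, 0, R3, (2, 3))
(3, 1, R3, (2, 3))
(3, 2, R3, (2, 3))
(3, 3, R3, (2, 3))
(4, 0, R3, (2, 3))
(4, 0, R4, (0, 2))
(4, 0, R4, (0, 3))
(4, 0, R7, (1,))
(4, 1, R3, (2, 3))
(4, 2, R3, (2, 3))
(4, 3, R3, (2, 3))
(5, 0, R3, (2, 3))
(5, 0, R7, (3,))
(5, 0, R8, (0, 3))
(5, 1, R3, (2, 3))
(5, 2, R3, (2, 3))
(5, 3, R3, (2, 3))
(6, 0, R1, (1, 2))
(6, 0, R2, (0, 1))
(6, 0, R2, (0, 2))
(6, 0, R3, (2, 3))
(6, 1, R3, (2, 3))
(6, 2, R3, (2, 3))
(6, 3, R3, (2, 3))
(6, 3, R6, (0, 3))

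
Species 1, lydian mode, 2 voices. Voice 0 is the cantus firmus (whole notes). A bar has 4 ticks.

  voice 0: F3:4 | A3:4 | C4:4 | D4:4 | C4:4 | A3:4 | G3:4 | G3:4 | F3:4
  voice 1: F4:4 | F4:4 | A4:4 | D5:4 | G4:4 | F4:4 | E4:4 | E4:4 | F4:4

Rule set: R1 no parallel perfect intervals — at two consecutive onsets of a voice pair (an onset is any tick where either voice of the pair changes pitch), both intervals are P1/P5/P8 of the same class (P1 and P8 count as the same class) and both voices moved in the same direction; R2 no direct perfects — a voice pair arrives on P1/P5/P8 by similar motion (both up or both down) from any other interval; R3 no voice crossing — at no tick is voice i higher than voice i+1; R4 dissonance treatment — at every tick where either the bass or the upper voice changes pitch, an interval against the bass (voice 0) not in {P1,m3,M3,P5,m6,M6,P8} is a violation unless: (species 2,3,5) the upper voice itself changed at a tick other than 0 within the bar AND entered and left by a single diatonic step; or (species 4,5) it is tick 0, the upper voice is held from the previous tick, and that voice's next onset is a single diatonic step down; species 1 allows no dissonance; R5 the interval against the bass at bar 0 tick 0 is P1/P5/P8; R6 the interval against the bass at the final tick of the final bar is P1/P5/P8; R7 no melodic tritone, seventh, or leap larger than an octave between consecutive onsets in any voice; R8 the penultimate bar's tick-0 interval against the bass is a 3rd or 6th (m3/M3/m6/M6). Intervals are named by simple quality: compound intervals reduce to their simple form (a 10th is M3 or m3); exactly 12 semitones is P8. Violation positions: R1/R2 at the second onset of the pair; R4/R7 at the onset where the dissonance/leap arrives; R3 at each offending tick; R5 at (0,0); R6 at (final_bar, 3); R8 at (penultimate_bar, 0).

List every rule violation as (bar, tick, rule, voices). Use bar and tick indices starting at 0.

(3, 0, R2, (0, 1))
(4, 0, R2, (0, 1))

bar 0: v0=F3 v1=F4 downbeat P8
bar 1: v0=A3 v1=F4 downbeat m6
bar 2: v0=C4 v1=A4 downbeat M6
bar 3: v0=D4 v1=D5 downbeat P8
bar 4: v0=C4 v1=G4 downbeat P5
bar 5: v0=A3 v1=F4 downbeat m6
bar 6: v0=G3 v1=E4 downbeat M6
bar 7: v0=G3 v1=E4 downbeat M6
bar 8: v0=F3 v1=F4 downbeat P8
  -> R2 @ bar 3 tick 0 v(0, 1): C4/A4 M6 -> D4/D5 P8 similar
  -> R2 @ bar 4 tick 0 v(0, 1): D4/D5 P8 -> C4/G4 P5 similar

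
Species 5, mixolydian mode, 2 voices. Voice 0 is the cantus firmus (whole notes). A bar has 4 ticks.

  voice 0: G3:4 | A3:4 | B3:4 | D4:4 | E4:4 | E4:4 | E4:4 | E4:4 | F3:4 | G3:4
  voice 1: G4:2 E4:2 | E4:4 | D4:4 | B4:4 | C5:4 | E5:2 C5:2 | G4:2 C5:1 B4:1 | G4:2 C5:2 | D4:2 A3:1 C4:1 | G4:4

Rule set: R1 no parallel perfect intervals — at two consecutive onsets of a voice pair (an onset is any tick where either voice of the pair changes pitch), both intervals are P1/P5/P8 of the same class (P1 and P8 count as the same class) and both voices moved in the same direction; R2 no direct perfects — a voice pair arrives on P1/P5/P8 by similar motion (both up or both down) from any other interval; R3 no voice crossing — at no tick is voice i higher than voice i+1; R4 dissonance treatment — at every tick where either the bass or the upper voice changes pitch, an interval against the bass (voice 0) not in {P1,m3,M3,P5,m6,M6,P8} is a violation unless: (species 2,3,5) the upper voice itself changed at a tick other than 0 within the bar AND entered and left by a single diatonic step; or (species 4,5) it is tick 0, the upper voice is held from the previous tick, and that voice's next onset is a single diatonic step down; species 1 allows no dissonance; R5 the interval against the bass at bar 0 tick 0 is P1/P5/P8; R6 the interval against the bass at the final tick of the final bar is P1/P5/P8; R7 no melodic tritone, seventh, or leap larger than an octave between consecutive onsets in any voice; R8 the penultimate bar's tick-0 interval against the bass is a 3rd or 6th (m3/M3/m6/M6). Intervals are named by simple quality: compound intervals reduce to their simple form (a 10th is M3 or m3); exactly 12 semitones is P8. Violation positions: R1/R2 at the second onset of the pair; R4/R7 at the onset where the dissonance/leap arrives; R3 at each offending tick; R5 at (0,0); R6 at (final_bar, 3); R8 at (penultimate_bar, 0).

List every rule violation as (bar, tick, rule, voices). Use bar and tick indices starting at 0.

(8, 0, R7, (0,))
(8, 0, R7, (1,))
(9, 0, R2, (0, 1))

bar 0: v0=G3 v1=G4 downbeat P8
bar 1: v0=A3 v1=E4 downbeat P5
bar 2: v0=B3 v1=D4 downbeat m3
bar 3: v0=D4 v1=B4 downbeat M6
bar 4: v0=E4 v1=C5 downbeat m6
bar 5: v0=E4 v1=E5 downbeat P8
bar 6: v0=E4 v1=G4 downbeat m3
bar 7: v0=E4 v1=G4 downbeat m3
bar 8: v0=F3 v1=D4 downbeat M6
bar 9: v0=G3 v1=G4 downbeat P8
  -> R7 @ bar 8 tick 0 v(0,): E4->F3 leap 11st
  -> R7 @ bar 8 tick 0 v(1,): C5->D4 leap 10st
  -> R2 @ bar 9 tick 0 v(0, 1): F3/C4 P5 -> G3/G4 P8 similar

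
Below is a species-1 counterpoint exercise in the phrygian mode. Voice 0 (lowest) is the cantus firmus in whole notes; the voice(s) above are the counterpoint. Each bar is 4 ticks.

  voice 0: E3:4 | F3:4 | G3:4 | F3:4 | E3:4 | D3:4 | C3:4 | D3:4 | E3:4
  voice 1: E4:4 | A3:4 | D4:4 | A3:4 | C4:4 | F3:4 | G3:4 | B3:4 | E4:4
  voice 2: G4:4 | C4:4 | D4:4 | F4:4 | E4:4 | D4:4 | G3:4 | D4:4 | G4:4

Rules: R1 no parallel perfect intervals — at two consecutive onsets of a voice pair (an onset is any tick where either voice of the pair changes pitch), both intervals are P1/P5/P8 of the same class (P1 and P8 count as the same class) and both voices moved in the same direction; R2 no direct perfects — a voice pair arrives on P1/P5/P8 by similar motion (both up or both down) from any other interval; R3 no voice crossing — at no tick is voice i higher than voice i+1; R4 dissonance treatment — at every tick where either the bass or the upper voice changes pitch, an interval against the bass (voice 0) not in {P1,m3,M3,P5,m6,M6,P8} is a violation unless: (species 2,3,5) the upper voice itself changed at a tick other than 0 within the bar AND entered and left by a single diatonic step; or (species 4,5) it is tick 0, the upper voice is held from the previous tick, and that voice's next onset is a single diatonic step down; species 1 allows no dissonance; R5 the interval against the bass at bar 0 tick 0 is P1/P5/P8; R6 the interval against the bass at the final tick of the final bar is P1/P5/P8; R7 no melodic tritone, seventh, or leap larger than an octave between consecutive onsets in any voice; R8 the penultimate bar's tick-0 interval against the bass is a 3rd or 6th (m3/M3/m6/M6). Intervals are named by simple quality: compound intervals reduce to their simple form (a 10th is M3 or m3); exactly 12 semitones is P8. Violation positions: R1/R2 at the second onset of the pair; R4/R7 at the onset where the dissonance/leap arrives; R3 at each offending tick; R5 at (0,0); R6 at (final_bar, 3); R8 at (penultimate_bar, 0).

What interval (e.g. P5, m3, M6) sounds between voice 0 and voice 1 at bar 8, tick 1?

voice 0=E3 voice 1=E4 -> P8

P8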